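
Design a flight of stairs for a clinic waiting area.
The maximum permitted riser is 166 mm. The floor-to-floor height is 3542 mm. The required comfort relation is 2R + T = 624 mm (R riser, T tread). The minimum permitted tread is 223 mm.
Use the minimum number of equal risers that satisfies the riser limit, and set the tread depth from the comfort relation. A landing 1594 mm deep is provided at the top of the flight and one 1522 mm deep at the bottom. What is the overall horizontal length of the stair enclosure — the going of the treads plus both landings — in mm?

3542 / 166 = 21.34, so 22 risers are needed.
R = 3542 ÷ 22 = 161 mm.
From 2R + T = 624: T = 624 − 322 = 302 mm.
Treads = 22 − 1 = 21; going = 21 × 302 = 6342 mm.
Add landings: 6342 + 1594 + 1522 = 9458 mm.

9458 mm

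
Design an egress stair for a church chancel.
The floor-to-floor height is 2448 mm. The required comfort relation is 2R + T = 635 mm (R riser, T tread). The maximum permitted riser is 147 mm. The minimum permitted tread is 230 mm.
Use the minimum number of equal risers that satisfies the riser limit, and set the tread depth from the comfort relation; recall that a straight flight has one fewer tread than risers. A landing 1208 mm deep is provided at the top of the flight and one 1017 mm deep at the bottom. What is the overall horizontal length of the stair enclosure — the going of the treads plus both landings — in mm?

7777 mm

⌈2448/147⌉ = 17 risers.
Each riser is 2448/17 = 144 mm (≤ 147 mm).
Tread T = 635 − 2 × 144 = 347 mm (≥ 230 mm).
17 risers give 16 treads; going = 16 × 347 = 5552 mm.
Enclosure = 5552 + 1208 + 1017 = 7777 mm.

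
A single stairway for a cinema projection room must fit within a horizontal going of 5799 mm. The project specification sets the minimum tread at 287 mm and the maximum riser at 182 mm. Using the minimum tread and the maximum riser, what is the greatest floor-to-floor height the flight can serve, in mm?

3822 mm

Treads that fit: ⌊5799 / 287⌋ = 20.
Risers = treads + 1 = 21.
Maximum height = 21 × 182 = 3822 mm.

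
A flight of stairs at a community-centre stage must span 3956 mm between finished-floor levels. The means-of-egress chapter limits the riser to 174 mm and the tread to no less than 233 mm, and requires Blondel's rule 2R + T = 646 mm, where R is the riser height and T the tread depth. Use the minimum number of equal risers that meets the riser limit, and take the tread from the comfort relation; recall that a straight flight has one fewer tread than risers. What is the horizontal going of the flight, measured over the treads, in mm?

3956 / 174 = 22.736 → round up to 23 risers.
R = 3956 ÷ 23 = 172 mm.
Tread T = 646 − 2 × 172 = 302 mm (≥ 233 mm).
Treads = 23 − 1 = 22; going = 22 × 302 = 6644 mm.

6644 mm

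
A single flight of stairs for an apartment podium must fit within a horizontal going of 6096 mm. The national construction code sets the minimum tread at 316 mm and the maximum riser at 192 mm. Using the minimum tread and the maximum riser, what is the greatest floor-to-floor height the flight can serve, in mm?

3840 mm

6096 / 316 = 19.29, so 19 treads fit.
Risers = treads + 1 = 20.
Maximum height = 20 × 192 = 3840 mm.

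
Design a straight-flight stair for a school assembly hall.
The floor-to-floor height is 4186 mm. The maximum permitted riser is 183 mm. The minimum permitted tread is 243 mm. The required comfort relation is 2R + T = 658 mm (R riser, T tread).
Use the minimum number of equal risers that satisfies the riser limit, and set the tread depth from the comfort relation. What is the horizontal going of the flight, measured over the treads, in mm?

6468 mm

At most 183 each: 4186/183 = 22.87, giving 23 risers.
Each riser is 4186/23 = 182 mm (≤ 183 mm).
Tread T = 658 − 2 × 182 = 294 mm (≥ 243 mm).
23 risers give 22 treads; going = 22 × 294 = 6468 mm.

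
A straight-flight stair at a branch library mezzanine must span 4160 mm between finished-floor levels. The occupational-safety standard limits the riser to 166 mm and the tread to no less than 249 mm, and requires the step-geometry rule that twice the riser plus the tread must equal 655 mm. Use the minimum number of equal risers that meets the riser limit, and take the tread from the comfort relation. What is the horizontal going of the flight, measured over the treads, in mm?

8375 mm

At most 166 each: 4160/166 = 25.06, giving 26 risers.
R = 4160 ÷ 26 = 160 mm.
From 2R + T = 655: T = 655 − 320 = 335 mm.
Going = (26 − 1) × 335 = 8375 mm.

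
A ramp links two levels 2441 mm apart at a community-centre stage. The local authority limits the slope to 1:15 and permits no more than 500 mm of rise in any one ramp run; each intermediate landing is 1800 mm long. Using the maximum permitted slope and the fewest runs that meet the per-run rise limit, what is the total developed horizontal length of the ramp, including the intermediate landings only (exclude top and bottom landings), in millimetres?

2441 / 500 = 4.88, so 5 ramp runs are needed. That means 4 intermediate landings.
Ramp run (horizontal) at 1:15: 2441 × 15 = 36615 mm.
4 intermediate landings contribute 4 × 1800 = 7200 mm.
Developed length = 36615 + 7200 = 43815 mm.

43815 mm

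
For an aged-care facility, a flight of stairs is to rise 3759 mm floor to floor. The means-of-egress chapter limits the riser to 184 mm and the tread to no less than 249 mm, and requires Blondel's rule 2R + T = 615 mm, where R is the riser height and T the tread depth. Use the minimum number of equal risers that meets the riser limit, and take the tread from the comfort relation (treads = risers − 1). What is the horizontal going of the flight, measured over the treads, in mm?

3759 / 184 = 20.429 → round up to 21 risers.
R = 3759 ÷ 21 = 179 mm.
From 2R + T = 615: T = 615 − 358 = 257 mm.
Going = (21 − 1) × 257 = 5140 mm.

5140 mm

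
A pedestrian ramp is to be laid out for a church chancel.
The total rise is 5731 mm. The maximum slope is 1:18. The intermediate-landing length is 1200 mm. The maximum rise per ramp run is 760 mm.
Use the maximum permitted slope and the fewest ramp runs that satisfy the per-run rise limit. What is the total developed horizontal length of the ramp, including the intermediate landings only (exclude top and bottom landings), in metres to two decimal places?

At most 760 each: 5731/760 = 7.54, giving 8 ramp runs. That means 7 intermediate landings.
Horizontal run for 5731 mm of rise at 1:18 is 5731 × 18 = 103158 mm.
Intermediate landings: 7 × 1200 = 8400 mm.
Developed length = 103158 + 8400 = 111558 mm.
= 111.56 m.

111.56 m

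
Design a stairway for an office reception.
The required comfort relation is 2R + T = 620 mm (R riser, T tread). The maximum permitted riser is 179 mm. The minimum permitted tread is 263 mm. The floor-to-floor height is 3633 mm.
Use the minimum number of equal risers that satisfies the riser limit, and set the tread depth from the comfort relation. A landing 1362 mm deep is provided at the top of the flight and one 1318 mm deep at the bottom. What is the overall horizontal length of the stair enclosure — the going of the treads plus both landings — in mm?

8160 mm

At most 179 each: 3633/179 = 20.30, giving 21 risers.
R = 3633 ÷ 21 = 173 mm.
From 2R + T = 620: T = 620 − 346 = 274 mm.
21 risers give 20 treads; going = 20 × 274 = 5480 mm.
Enclosure = 5480 + 1362 + 1318 = 8160 mm.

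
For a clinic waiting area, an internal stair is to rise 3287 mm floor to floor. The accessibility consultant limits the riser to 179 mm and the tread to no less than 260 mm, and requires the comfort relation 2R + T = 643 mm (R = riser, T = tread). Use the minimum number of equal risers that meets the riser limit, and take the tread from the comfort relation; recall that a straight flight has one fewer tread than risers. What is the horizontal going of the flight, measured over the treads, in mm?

3287 / 179 = 18.363 → round up to 19 risers.
R = 3287 ÷ 19 = 173 mm.
Tread T = 643 − 2 × 173 = 297 mm (≥ 260 mm).
19 risers give 18 treads; going = 18 × 297 = 5346 mm.

5346 mm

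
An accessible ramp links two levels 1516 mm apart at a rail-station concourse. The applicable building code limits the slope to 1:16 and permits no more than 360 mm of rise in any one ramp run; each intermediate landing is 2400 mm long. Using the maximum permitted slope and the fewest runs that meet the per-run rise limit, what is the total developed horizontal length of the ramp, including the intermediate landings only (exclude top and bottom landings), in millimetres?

33856 mm

⌈1516/360⌉ = 5 ramp runs. That means 4 intermediate landings.
Horizontal run for 1516 mm of rise at 1:16 is 1516 × 16 = 24256 mm.
Intermediate landings: 4 × 2400 = 9600 mm.
Total developed length = 24256 + 9600 = 33856 mm.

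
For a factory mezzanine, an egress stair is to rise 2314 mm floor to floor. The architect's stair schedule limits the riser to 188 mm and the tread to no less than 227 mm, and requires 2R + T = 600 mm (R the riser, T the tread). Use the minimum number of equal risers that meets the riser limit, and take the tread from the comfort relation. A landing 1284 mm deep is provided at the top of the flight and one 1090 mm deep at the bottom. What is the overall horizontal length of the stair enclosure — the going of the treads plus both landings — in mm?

5302 mm

2314 / 188 = 12.31, so 13 risers are needed.
Each riser is 2314/13 = 178 mm (≤ 188 mm).
From 2R + T = 600: T = 600 − 356 = 244 mm.
13 risers give 12 treads; going = 12 × 244 = 2928 mm.
Add landings: 2928 + 1284 + 1090 = 5302 mm.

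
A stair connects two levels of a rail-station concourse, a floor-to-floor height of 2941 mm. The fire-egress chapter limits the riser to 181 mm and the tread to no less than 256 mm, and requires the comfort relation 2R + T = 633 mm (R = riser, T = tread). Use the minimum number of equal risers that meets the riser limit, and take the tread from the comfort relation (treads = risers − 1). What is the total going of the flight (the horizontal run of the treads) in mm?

At most 181 each: 2941/181 = 16.25, giving 17 risers.
Riser R = 2941 / 17 = 173 mm, within the 181 mm limit.
Tread T = 633 − 2 × 173 = 287 mm (≥ 256 mm).
Going = (17 − 1) × 287 = 4592 mm.

4592 mm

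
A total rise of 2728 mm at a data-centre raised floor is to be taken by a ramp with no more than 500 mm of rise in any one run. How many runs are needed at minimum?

⌈2728/500⌉ = 6 ramp runs.

6 runs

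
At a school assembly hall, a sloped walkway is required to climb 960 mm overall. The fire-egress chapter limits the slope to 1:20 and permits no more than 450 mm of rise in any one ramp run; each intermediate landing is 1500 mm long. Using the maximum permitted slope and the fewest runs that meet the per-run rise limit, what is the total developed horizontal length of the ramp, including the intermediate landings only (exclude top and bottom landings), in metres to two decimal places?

22.20 m

960 / 450 = 2.13, so 3 ramp runs are needed. That means 2 intermediate landings.
Horizontal run for 960 mm of rise at 1:20 is 960 × 20 = 19200 mm.
2 intermediate landings contribute 2 × 1500 = 3000 mm.
Total developed length = 19200 + 3000 = 22200 mm.
= 22.20 m.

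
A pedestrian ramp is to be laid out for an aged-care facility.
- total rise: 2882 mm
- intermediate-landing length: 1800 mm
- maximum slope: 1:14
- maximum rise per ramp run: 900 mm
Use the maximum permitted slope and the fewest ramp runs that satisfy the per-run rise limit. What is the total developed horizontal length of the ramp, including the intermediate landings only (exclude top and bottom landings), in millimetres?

At most 900 each: 2882/900 = 3.20, giving 4 ramp runs. That means 3 intermediate landings.
Horizontal run for 2882 mm of rise at 1:14 is 2882 × 14 = 40348 mm.
Intermediate landings: 3 × 1800 = 5400 mm.
Developed length = 40348 + 5400 = 45748 mm.

45748 mm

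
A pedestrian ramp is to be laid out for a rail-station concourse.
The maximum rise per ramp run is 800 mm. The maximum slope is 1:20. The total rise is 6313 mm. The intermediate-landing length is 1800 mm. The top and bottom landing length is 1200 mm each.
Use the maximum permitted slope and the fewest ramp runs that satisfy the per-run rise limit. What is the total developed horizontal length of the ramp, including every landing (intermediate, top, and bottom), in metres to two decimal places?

⌈6313/800⌉ = 8 ramp runs. That means 7 intermediate landings.
Ramp run (horizontal) at 1:20: 6313 × 20 = 126260 mm.
7 intermediate landings contribute 7 × 1800 = 12600 mm.
Top and bottom landings: 2 × 1200 = 2400 mm.
Total = 126260 + 12600 + 2400 = 141260 mm.
= 141.26 m.

141.26 m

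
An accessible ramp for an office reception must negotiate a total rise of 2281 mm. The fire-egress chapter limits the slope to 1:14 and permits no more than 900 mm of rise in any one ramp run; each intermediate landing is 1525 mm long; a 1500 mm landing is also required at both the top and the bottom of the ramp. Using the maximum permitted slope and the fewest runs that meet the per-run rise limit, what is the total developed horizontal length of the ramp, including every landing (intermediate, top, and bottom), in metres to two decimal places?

37.98 m

At most 900 each: 2281/900 = 2.53, giving 3 ramp runs. That means 2 intermediate landings.
Horizontal run for 2281 mm of rise at 1:14 is 2281 × 14 = 31934 mm.
2 intermediate landings contribute 2 × 1525 = 3050 mm.
Top and bottom landings: 2 × 1500 = 3000 mm.
Total = 31934 + 3050 + 3000 = 37984 mm.
= 37.98 m.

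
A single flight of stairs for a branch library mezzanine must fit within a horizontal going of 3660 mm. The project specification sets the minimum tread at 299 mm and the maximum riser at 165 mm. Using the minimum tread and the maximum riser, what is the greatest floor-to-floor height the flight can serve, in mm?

2145 mm

Treads that fit: ⌊3660 / 299⌋ = 12.
Risers = treads + 1 = 13.
Maximum height = 13 × 165 = 2145 mm.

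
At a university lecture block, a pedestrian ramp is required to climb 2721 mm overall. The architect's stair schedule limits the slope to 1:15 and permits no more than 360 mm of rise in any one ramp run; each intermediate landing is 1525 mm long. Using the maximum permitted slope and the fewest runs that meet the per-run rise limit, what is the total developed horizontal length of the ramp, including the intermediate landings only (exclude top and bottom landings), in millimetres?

51490 mm

2721 / 360 = 7.56, so 8 ramp runs are needed. That means 7 intermediate landings.
Ramp run (horizontal) at 1:15: 2721 × 15 = 40815 mm.
Intermediate landings: 7 × 1525 = 10675 mm.
Developed length = 40815 + 10675 = 51490 mm.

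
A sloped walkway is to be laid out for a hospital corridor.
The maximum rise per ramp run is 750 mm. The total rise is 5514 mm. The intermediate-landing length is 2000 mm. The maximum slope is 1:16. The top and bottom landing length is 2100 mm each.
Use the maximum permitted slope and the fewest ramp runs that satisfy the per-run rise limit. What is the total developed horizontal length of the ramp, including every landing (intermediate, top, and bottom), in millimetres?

106424 mm

At most 750 each: 5514/750 = 7.35, giving 8 ramp runs. That means 7 intermediate landings.
Horizontal run for 5514 mm of rise at 1:16 is 5514 × 16 = 88224 mm.
Intermediate landings: 7 × 2000 = 14000 mm.
Top and bottom landings: 2 × 2100 = 4200 mm.
Total = 88224 + 14000 + 4200 = 106424 mm.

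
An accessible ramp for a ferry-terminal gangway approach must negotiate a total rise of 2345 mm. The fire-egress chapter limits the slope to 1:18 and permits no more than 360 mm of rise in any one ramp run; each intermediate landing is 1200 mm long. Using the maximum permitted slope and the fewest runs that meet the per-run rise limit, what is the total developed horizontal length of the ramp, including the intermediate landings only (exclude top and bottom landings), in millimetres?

49410 mm

2345 / 360 = 6.51, so 7 ramp runs are needed. That means 6 intermediate landings.
Ramp run (horizontal) at 1:18: 2345 × 18 = 42210 mm.
Intermediate landings: 6 × 1200 = 7200 mm.
Total developed length = 42210 + 7200 = 49410 mm.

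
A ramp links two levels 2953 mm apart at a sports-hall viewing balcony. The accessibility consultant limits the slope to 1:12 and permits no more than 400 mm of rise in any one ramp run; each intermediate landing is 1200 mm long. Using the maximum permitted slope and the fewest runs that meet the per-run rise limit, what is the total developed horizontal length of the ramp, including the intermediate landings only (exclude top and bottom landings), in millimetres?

43836 mm

At most 400 each: 2953/400 = 7.38, giving 8 ramp runs. That means 7 intermediate landings.
Ramp run (horizontal) at 1:12: 2953 × 12 = 35436 mm.
Intermediate landings: 7 × 1200 = 8400 mm.
Total developed length = 35436 + 8400 = 43836 mm.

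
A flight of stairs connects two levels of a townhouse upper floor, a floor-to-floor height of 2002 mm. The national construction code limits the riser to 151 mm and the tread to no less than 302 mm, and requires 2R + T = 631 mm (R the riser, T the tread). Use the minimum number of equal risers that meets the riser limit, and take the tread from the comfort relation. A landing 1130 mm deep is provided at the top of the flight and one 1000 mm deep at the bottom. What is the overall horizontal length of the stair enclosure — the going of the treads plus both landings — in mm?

6615 mm

2002 / 151 = 13.258 → round up to 14 risers.
Each riser is 2002/14 = 143 mm (≤ 151 mm).
From 2R + T = 631: T = 631 − 286 = 345 mm.
Treads = 14 − 1 = 13; going = 13 × 345 = 4485 mm.
Add landings: 4485 + 1130 + 1000 = 6615 mm.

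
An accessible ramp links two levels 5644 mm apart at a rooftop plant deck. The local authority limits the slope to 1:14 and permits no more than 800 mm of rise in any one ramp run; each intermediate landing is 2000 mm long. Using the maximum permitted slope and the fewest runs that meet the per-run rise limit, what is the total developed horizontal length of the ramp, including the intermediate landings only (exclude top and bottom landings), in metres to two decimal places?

93.02 m

At most 800 each: 5644/800 = 7.05, giving 8 ramp runs. That means 7 intermediate landings.
Horizontal run for 5644 mm of rise at 1:14 is 5644 × 14 = 79016 mm.
7 intermediate landings contribute 7 × 2000 = 14000 mm.
Developed length = 79016 + 14000 = 93016 mm.
= 93.02 m.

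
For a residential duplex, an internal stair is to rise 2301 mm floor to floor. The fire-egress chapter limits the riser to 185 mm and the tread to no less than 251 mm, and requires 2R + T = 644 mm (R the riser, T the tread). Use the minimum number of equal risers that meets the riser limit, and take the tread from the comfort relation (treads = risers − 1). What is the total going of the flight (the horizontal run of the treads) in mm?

2301 / 185 = 12.44, so 13 risers are needed.
Each riser is 2301/13 = 177 mm (≤ 185 mm).
Tread T = 644 − 2 × 177 = 290 mm (≥ 251 mm).
Going = (13 − 1) × 290 = 3480 mm.

3480 mm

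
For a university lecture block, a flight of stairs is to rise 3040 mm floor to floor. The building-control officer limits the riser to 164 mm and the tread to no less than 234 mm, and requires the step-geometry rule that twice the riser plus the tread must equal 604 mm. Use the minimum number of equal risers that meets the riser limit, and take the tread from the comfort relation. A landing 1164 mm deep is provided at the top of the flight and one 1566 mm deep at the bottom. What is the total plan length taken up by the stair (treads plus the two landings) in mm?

7842 mm

3040 / 164 = 18.537 → round up to 19 risers.
Each riser is 3040/19 = 160 mm (≤ 164 mm).
From 2R + T = 604: T = 604 − 320 = 284 mm.
Treads = 19 − 1 = 18; going = 18 × 284 = 5112 mm.
Enclosure = 5112 + 1164 + 1566 = 7842 mm.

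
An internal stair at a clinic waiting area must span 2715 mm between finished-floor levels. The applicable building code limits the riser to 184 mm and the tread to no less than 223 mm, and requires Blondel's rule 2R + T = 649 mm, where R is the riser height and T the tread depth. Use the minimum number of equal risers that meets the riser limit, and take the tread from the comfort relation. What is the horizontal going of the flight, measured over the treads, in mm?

2715 / 184 = 14.755 → round up to 15 risers.
R = 2715 ÷ 15 = 181 mm.
Tread T = 649 − 2 × 181 = 287 mm (≥ 223 mm).
Treads = 15 − 1 = 14; going = 14 × 287 = 4018 mm.

4018 mm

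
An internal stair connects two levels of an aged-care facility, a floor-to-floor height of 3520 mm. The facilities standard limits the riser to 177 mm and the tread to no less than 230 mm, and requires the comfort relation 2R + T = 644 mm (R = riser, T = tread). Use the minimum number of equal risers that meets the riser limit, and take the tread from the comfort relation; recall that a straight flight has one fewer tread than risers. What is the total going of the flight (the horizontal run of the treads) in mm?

At most 177 each: 3520/177 = 19.89, giving 20 risers.
Riser R = 3520 / 20 = 176 mm, within the 177 mm limit.
From 2R + T = 644: T = 644 − 352 = 292 mm.
Going = (20 − 1) × 292 = 5548 mm.

5548 mm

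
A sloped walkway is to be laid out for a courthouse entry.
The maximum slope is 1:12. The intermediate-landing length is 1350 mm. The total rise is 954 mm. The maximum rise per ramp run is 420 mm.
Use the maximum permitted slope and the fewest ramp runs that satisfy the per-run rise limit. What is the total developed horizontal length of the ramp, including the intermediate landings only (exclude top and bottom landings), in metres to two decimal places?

14.15 m

954 / 420 = 2.27, so 3 ramp runs are needed. That means 2 intermediate landings.
Horizontal run for 954 mm of rise at 1:12 is 954 × 12 = 11448 mm.
Intermediate landings: 2 × 1350 = 2700 mm.
Total developed length = 11448 + 2700 = 14148 mm.
= 14.15 m.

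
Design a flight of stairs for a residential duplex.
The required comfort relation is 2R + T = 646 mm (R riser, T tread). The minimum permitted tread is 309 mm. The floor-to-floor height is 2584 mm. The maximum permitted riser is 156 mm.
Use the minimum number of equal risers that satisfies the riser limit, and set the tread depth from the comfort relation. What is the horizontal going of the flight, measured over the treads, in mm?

At most 156 each: 2584/156 = 16.56, giving 17 risers.
Riser R = 2584 / 17 = 152 mm, within the 156 mm limit.
From 2R + T = 646: T = 646 − 304 = 342 mm.
Going = (17 − 1) × 342 = 5472 mm.

5472 mm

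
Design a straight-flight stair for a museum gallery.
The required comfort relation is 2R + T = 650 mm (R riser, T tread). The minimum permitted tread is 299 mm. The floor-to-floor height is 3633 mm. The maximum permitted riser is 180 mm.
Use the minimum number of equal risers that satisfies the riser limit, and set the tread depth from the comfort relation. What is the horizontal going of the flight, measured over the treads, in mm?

6080 mm

3633 / 180 = 20.18, so 21 risers are needed.
R = 3633 ÷ 21 = 173 mm.
Tread T = 650 − 2 × 173 = 304 mm (≥ 299 mm).
Treads = 21 − 1 = 20; going = 20 × 304 = 6080 mm.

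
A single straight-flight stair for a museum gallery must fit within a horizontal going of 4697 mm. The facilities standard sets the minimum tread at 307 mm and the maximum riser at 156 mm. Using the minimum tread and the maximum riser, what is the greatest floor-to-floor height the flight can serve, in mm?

2496 mm

Treads that fit: ⌊4697 / 307⌋ = 15.
Risers = treads + 1 = 16.
Maximum height = 16 × 156 = 2496 mm.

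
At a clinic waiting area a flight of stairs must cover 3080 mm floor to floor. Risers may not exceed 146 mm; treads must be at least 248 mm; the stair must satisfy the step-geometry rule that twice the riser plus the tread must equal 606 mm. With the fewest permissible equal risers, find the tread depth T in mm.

326 mm

At most 146 each: 3080/146 = 21.10, giving 22 risers.
Each riser is 3080/22 = 140 mm (≤ 146 mm).
Tread T = 606 − 2 × 140 = 326 mm (≥ 248 mm).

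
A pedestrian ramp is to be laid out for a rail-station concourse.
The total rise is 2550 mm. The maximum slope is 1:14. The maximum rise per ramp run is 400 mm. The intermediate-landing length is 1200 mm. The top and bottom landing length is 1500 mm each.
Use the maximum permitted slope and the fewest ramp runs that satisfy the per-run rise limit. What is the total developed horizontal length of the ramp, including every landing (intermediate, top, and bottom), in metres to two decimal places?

2550 / 400 = 6.375 → round up to 7 ramp runs. That means 6 intermediate landings.
Ramp run (horizontal) at 1:14: 2550 × 14 = 35700 mm.
Intermediate landings: 6 × 1200 = 7200 mm.
Top and bottom landings: 2 × 1500 = 3000 mm.
Total = 35700 + 7200 + 3000 = 45900 mm.
= 45.90 m.

45.90 m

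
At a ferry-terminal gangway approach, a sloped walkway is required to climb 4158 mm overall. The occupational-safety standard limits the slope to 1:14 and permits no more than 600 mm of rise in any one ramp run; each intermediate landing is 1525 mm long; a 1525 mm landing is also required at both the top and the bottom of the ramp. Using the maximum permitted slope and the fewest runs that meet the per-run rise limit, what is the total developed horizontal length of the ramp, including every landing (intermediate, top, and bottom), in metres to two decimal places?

⌈4158/600⌉ = 7 ramp runs. That means 6 intermediate landings.
Ramp run (horizontal) at 1:14: 4158 × 14 = 58212 mm.
Intermediate landings: 6 × 1525 = 9150 mm.
Top and bottom landings: 2 × 1525 = 3050 mm.
Total = 58212 + 9150 + 3050 = 70412 mm.
= 70.41 m.

70.41 m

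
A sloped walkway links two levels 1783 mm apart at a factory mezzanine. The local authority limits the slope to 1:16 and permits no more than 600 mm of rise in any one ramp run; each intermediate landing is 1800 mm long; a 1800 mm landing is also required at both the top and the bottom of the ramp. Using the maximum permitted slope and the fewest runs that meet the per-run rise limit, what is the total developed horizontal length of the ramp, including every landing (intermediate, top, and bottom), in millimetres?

35728 mm

⌈1783/600⌉ = 3 ramp runs. That means 2 intermediate landings.
Horizontal run for 1783 mm of rise at 1:16 is 1783 × 16 = 28528 mm.
2 intermediate landings contribute 2 × 1800 = 3600 mm.
Top and bottom landings: 2 × 1800 = 3600 mm.
Total = 28528 + 3600 + 3600 = 35728 mm.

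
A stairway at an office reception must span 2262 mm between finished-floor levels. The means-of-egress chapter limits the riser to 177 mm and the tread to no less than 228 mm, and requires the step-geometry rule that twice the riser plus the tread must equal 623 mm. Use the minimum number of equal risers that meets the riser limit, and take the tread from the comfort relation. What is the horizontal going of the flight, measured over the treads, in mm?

3300 mm

At most 177 each: 2262/177 = 12.78, giving 13 risers.
R = 2262 ÷ 13 = 174 mm.
Tread T = 623 − 2 × 174 = 275 mm (≥ 228 mm).
Treads = 13 − 1 = 12; going = 12 × 275 = 3300 mm.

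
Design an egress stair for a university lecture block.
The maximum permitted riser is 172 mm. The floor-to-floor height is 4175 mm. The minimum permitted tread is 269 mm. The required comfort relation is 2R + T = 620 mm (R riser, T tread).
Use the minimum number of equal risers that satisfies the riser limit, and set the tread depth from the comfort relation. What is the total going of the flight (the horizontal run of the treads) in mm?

4175 / 172 = 24.27, so 25 risers are needed.
Riser R = 4175 / 25 = 167 mm, within the 172 mm limit.
T = 620 − 2·167 = 286 mm, which satisfies the 269 mm minimum.
Going = (25 − 1) × 286 = 6864 mm.

6864 mm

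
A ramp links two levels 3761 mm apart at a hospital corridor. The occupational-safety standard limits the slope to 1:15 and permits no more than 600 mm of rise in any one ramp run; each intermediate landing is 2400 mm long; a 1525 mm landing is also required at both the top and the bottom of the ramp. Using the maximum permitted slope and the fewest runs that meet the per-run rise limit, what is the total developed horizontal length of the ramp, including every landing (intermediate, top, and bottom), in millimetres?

73865 mm

At most 600 each: 3761/600 = 6.27, giving 7 ramp runs. That means 6 intermediate landings.
Ramp run (horizontal) at 1:15: 3761 × 15 = 56415 mm.
6 intermediate landings contribute 6 × 2400 = 14400 mm.
Top and bottom landings: 2 × 1525 = 3050 mm.
Total = 56415 + 14400 + 3050 = 73865 mm.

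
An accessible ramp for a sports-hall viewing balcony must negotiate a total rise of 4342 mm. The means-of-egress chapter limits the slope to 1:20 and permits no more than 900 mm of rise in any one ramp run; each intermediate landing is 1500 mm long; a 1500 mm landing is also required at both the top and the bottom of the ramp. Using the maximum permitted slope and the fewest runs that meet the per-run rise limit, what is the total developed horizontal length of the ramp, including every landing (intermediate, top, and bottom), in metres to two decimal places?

95.84 m

At most 900 each: 4342/900 = 4.82, giving 5 ramp runs. That means 4 intermediate landings.
Horizontal run for 4342 mm of rise at 1:20 is 4342 × 20 = 86840 mm.
Intermediate landings: 4 × 1500 = 6000 mm.
Top and bottom landings: 2 × 1500 = 3000 mm.
Total = 86840 + 6000 + 3000 = 95840 mm.
= 95.84 m.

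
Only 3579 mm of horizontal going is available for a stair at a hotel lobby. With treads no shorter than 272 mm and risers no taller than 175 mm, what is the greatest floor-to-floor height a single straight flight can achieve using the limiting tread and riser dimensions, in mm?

Treads that fit: ⌊3579 / 272⌋ = 13.
Risers = treads + 1 = 14.
Maximum height = 14 × 175 = 2450 mm.

2450 mm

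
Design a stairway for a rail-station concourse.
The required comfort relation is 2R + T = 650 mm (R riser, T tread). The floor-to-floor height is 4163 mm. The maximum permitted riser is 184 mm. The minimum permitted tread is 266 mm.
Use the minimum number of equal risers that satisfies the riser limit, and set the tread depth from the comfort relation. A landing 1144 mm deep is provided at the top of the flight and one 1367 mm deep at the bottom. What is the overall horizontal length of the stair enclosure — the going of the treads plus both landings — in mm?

At most 184 each: 4163/184 = 22.62, giving 23 risers.
R = 4163 ÷ 23 = 181 mm.
Tread T = 650 − 2 × 181 = 288 mm (≥ 266 mm).
23 risers give 22 treads; going = 22 × 288 = 6336 mm.
Enclosure = 6336 + 1144 + 1367 = 8847 mm.

8847 mm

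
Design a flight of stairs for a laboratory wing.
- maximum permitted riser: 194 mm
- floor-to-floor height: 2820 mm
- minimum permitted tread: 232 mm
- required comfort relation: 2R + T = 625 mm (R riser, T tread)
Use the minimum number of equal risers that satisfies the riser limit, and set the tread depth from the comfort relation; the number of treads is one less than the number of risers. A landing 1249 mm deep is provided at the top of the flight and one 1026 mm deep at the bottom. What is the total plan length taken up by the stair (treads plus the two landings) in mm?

2820 / 194 = 14.54, so 15 risers are needed.
Riser R = 2820 / 15 = 188 mm, within the 194 mm limit.
T = 625 − 2·188 = 249 mm, which satisfies the 232 mm minimum.
Treads = 15 − 1 = 14; going = 14 × 249 = 3486 mm.
Enclosure = 3486 + 1249 + 1026 = 5761 mm.

5761 mm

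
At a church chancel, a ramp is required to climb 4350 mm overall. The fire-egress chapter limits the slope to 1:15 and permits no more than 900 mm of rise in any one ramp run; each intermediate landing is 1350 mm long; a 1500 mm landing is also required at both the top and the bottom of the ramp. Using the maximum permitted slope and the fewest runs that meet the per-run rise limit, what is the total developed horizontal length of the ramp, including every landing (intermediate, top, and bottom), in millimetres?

73650 mm

4350 / 900 = 4.833 → round up to 5 ramp runs. That means 4 intermediate landings.
Horizontal run for 4350 mm of rise at 1:15 is 4350 × 15 = 65250 mm.
4 intermediate landings contribute 4 × 1350 = 5400 mm.
Top and bottom landings: 2 × 1500 = 3000 mm.
Total = 65250 + 5400 + 3000 = 73650 mm.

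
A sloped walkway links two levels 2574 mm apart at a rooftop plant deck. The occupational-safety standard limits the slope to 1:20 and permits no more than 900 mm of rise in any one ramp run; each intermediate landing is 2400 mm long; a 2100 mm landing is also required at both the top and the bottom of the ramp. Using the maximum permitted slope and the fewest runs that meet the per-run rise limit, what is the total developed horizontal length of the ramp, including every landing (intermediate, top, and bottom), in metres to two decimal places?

60.48 m

⌈2574/900⌉ = 3 ramp runs. That means 2 intermediate landings.
Ramp run (horizontal) at 1:20: 2574 × 20 = 51480 mm.
Intermediate landings: 2 × 2400 = 4800 mm.
Top and bottom landings: 2 × 2100 = 4200 mm.
Total = 51480 + 4800 + 4200 = 60480 mm.
= 60.48 m.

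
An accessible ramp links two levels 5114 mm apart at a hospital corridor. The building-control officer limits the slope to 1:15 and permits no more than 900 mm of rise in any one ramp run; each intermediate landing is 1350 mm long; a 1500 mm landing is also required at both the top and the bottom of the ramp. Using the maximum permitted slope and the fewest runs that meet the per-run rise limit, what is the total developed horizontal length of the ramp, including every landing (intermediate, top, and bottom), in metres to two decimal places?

86.46 m

⌈5114/900⌉ = 6 ramp runs. That means 5 intermediate landings.
Ramp run (horizontal) at 1:15: 5114 × 15 = 76710 mm.
Intermediate landings: 5 × 1350 = 6750 mm.
Top and bottom landings: 2 × 1500 = 3000 mm.
Total = 76710 + 6750 + 3000 = 86460 mm.
= 86.46 m.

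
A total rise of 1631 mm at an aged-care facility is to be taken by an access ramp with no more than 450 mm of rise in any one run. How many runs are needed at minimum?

⌈1631/450⌉ = 4 ramp runs.

4 runs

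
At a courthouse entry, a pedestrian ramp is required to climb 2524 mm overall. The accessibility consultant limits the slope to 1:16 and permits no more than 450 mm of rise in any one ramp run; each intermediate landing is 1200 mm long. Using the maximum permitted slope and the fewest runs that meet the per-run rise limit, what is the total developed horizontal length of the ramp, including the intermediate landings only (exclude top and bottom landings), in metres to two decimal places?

2524 / 450 = 5.61, so 6 ramp runs are needed. That means 5 intermediate landings.
Ramp run (horizontal) at 1:16: 2524 × 16 = 40384 mm.
5 intermediate landings contribute 5 × 1200 = 6000 mm.
Developed length = 40384 + 6000 = 46384 mm.
= 46.38 m.

46.38 m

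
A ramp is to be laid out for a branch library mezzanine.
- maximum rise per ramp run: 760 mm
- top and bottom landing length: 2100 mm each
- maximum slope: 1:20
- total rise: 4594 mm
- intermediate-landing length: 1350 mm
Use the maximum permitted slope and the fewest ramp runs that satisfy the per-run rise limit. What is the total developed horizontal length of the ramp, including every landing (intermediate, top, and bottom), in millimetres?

104180 mm

4594 / 760 = 6.04, so 7 ramp runs are needed. That means 6 intermediate landings.
Horizontal run for 4594 mm of rise at 1:20 is 4594 × 20 = 91880 mm.
6 intermediate landings contribute 6 × 1350 = 8100 mm.
Top and bottom landings: 2 × 2100 = 4200 mm.
Total = 91880 + 8100 + 4200 = 104180 mm.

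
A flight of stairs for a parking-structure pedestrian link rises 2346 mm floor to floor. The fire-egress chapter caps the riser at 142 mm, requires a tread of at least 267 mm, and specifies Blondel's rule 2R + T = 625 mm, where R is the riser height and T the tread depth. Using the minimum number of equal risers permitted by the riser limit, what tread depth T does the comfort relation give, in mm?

2346 / 142 = 16.52, so 17 risers are needed.
Each riser is 2346/17 = 138 mm (≤ 142 mm).
T = 625 − 2·138 = 349 mm, which satisfies the 267 mm minimum.

349 mm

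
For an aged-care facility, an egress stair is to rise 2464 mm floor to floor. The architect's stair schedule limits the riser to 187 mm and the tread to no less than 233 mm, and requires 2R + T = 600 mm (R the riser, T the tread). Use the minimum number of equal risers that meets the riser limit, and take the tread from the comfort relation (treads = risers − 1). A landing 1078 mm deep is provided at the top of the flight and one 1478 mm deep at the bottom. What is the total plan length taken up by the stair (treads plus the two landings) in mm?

5780 mm

2464 / 187 = 13.176 → round up to 14 risers.
Each riser is 2464/14 = 176 mm (≤ 187 mm).
From 2R + T = 600: T = 600 − 352 = 248 mm.
Treads = 14 − 1 = 13; going = 13 × 248 = 3224 mm.
Enclosure = 3224 + 1078 + 1478 = 5780 mm.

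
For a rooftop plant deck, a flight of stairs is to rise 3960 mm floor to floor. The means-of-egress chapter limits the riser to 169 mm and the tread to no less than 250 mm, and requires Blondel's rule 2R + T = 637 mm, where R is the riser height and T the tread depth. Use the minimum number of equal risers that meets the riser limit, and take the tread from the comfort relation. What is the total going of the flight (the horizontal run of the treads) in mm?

At most 169 each: 3960/169 = 23.43, giving 24 risers.
R = 3960 ÷ 24 = 165 mm.
T = 637 − 2·165 = 307 mm, which satisfies the 250 mm minimum.
Treads = 24 − 1 = 23; going = 23 × 307 = 7061 mm.

7061 mm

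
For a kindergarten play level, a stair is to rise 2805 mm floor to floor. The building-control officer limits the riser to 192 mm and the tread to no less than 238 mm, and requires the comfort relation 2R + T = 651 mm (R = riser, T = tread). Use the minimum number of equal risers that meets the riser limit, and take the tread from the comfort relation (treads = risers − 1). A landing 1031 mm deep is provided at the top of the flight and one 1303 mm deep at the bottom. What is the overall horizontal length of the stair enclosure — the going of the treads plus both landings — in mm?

2805 / 192 = 14.609 → round up to 15 risers.
Riser R = 2805 / 15 = 187 mm, within the 192 mm limit.
T = 651 − 2·187 = 277 mm, which satisfies the 238 mm minimum.
Going = (15 − 1) × 277 = 3878 mm.
Enclosure = 3878 + 1031 + 1303 = 6212 mm.

6212 mm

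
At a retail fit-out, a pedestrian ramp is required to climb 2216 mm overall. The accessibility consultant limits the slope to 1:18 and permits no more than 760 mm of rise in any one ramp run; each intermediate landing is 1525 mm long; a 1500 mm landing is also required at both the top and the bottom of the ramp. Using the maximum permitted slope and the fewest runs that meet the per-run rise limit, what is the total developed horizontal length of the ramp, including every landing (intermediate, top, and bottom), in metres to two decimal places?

2216 / 760 = 2.916 → round up to 3 ramp runs. That means 2 intermediate landings.
Horizontal run for 2216 mm of rise at 1:18 is 2216 × 18 = 39888 mm.
Intermediate landings: 2 × 1525 = 3050 mm.
Top and bottom landings: 2 × 1500 = 3000 mm.
Total = 39888 + 3050 + 3000 = 45938 mm.
= 45.94 m.

45.94 m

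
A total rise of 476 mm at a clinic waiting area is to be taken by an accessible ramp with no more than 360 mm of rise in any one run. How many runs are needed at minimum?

476 / 360 = 1.32, so 2 ramp runs are needed.

2 runs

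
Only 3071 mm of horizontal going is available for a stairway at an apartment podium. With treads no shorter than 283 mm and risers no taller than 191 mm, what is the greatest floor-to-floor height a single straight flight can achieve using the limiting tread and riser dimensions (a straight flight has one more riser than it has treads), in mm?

2101 mm

Treads that fit: ⌊3071 / 283⌋ = 10.
Risers = treads + 1 = 11.
Maximum height = 11 × 191 = 2101 mm.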